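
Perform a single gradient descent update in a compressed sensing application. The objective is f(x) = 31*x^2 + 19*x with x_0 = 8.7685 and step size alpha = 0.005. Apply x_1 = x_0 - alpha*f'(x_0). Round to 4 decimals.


We compute the gradient at x_0 and apply the update.
f'(x) = 62*x + 19
f'(8.7685) = 62*8.7685 + 19 = 562.647
x_1 = 8.7685 - 0.005*562.647 = 5.9553


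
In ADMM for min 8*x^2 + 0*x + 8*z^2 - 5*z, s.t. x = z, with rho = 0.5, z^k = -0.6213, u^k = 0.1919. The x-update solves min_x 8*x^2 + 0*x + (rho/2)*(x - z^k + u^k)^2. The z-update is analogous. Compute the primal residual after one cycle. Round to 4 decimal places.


ADMM iteration with rho = 0.5, z^k = -0.6213, u^k = 0.1919
Step 1: x-update.
Minimize 8*x^2 + 0*x + (0.5/2)*(x + 0.6213 + 0.1919)^2
FOC: (2*8 + 0.5)*x = 0 + 0.5*(-0.6213 - 0.1919)
x^{k+1} = -0.0246
Step 2: z-update.
Minimize 8*z^2 - 5*z + (0.5/2)*(-0.0246 - z + 0.1919)^2
FOC: (2*8 + 0.5)*z = 5 + 0.5*(-0.0246 + 0.1919)
z^{k+1} = 0.3081
Step 3: u-update.
u^{k+1} = 0.1919 - 0.0246 - 0.3081 = -0.1408
Step 4: Primal residual = |-0.0246 - 0.3081| = 0.3327


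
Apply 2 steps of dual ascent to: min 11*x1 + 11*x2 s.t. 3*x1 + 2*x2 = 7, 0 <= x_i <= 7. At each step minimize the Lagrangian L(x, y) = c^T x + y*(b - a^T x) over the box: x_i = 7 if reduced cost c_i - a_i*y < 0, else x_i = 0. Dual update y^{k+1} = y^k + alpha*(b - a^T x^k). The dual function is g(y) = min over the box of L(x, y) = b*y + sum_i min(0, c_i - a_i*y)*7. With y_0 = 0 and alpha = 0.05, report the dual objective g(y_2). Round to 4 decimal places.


Dual ascent for LP: min 11*x1 + 11*x2, 3*x1 + 2*x2 = 7, 0 <= x_i <= 7
Step 1: y^k = 0.0, reduced costs: (11.0, 11.0)
  x^k = (0.0, 0.0), subgradient = b - a^T x = 7.0
  y^{k+1} = 0.0 + 0.05*7.0 = 0.35
Step 2: y^k = 0.35, reduced costs: (9.95, 10.3)
  x^k = (0.0, 0.0), subgradient = b - a^T x = 7.0
  y^{k+1} = 0.35 + 0.05*7.0 = 0.7
Dual objective at y_2 = 0.7: reduced costs (8.9, 9.6), box minimizer x = (0.0, 0.0)
g(y_2) = b*y + (c1 - a1*y)*x1 + (c2 - a2*y)*x2 = 7*0.7 + 8.9*0.0 + 9.6*0.0 = 4.9 + 0.0 + 0.0 = 4.9


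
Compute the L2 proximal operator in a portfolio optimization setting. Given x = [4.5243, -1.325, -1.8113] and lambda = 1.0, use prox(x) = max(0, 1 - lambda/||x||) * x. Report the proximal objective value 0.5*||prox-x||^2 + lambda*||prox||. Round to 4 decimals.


Step 1: Compute ||x||.
||x|| = 5.0503
Step 2: Compute scaling factor.
scale = max(0, 1 - 1.0/5.0503) = 0.802
Step 3: prox(x) = [3.6285, -1.0626, -1.4526]
||prox(x)|| = 4.0503
Step 4: Proximal objective.
0.5*||prox-x||^2 = 0.5
lambda*||prox|| = 4.0503
Total = 4.5503


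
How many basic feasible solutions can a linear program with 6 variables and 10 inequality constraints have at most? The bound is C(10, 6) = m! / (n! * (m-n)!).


Each vertex corresponds to some choice of n active constraints out of m, so the number of vertices is at most C(m, n) = m! / (n!(m-n)!).
m = 10, n = 6
Numerator: 10 * 9 * 8 * 7 * 6 * 5
Denominator: 6! = 720
C(10, 6) = 210


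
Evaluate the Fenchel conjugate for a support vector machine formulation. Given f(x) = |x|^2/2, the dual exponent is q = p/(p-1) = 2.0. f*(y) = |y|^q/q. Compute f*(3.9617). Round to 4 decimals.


The conjugate exponent q satisfies 1/p + 1/q = 1.
p = 2, so q = 2/(2 - 1) = 2.0
|y|^q = 3.9617^2.0 = 15.6951
f*(3.9617) = 15.6951 / 2.0 = 7.8475


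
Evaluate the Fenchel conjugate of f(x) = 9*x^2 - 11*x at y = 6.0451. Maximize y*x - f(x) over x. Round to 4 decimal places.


f*(y) = sup_x {y*x - a*x^2 - b*x} = sup_x {(y-b)*x - a*x^2}
FOC: (y - b) - 2a*x = 0 => x* = (y - b)/(2a)
x* = (6.0451 + 11)/(2*9) = 0.947
f*(6.0451) = (y-b)^2/(4a) = (6.0451 + 11)^2/(4*9)
= 290.5354/36 = 8.0704


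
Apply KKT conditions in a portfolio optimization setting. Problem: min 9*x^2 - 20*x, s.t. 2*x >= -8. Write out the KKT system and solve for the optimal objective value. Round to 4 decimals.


Step 1: Try lambda = 0 (constraint inactive).
Stationarity: 2*9*x - 20 = 0
x* = 20/(2*9) = 10/9 = 1.1111 (rounded; the exact value 10/9 is used below)
Check constraint: 2*1.1111 = 2.2222 >= -8 -- satisfied.
Step 2: Compute optimal value.
f(x*) = 9*(10/9)^2 - 20*(10/9) = -11.1111


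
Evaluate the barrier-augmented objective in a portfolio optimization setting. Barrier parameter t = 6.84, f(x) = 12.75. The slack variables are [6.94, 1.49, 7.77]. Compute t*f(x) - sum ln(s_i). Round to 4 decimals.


Step 1: Compute log-barrier.
ln values: [1.9373, 0.3988, 2.0503]
phi = -(1.9373 + 0.3988 + 2.0503) = -4.3863
Step 2: Compute augmented objective.
t*f(x) = 6.84*12.75 = 87.21
Total = 87.21 - 4.3863 = 82.8237


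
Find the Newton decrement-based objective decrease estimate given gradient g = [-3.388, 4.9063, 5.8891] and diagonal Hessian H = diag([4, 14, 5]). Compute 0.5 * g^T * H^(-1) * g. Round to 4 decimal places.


Step 1: H is diagonal, so H^(-1) * g = [-0.847, 0.3505, 1.1778].
Step 2: g^T H^(-1) g = sum_i g_i^2 / H_ii
  = (-3.388)^2/4 + (4.9063)^2/14 + (5.8891)^2/5
  = 2.8696 + 1.7194 + 6.9363 = 11.5253
Step 3: Objective decrease = 0.5 * g^T H^(-1) g = 5.7627


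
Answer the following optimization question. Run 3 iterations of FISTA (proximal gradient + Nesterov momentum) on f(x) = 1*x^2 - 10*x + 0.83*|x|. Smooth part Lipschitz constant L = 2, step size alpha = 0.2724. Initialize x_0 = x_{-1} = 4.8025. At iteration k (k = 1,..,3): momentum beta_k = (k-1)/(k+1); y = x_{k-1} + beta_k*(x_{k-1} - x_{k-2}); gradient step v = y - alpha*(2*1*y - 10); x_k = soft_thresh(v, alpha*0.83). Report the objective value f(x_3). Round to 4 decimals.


FISTA on f(x) = 1*x^2 - 10*x + 0.83*|x|
L = 2, alpha = 0.2724
Iteration 1: beta = 0.0, y = 4.8025 + 0.0*(4.8025 - 4.8025) = 4.8025
  grad(y) = -0.395, v = y - alpha*grad = 4.9101
  prox(v) = soft_thresh(4.9101, 0.2261) = 4.684
Iteration 2: beta = 0.3333, y = 4.684 + 0.3333*(4.684 - 4.8025) = 4.6445
  grad(y) = -0.711, v = y - alpha*grad = 4.8382
  prox(v) = soft_thresh(4.8382, 0.2261) = 4.6121
Iteration 3: beta = 0.5, y = 4.6121 + 0.5*(4.6121 - 4.684) = 4.5761
  grad(y) = -0.8477, v = y - alpha*grad = 4.8071
  prox(v) = soft_thresh(4.8071, 0.2261) = 4.581
f(x_3) = 1*4.581^2 - 10*4.581 + 0.83*|4.581| = -21.0222


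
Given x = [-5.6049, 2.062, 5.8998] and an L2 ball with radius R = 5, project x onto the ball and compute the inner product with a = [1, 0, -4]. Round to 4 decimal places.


Step 1: Compute ||x|| (intermediates to 6 decimals).
||x|| = sqrt((-5.6049)^2 + 2.062^2 + 5.8998^2) = 8.394903
Step 2: Project.
Since ||x|| > R, scale = R/||x|| = 5/8.394903 = 0.595599, proj(x) = scale * x
proj(x) = [-3.338273, 1.228125, 3.513915]
Step 3: Dot product.
a^T * proj(x) = 1*(-3.338273) + 0*1.228125 - 4*3.513915 = -17.3939


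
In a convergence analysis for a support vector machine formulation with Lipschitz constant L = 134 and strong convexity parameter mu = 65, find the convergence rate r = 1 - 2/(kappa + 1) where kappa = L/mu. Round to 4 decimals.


Step 1: Compute the condition number.
kappa = L/mu = 134/65 = 2.0615
Step 2: Compute the convergence rate.
r = 1 - 2/(kappa + 1) = 1 - 2*mu/(L + mu) = (L - mu)/(L + mu) = 69/199 = 0.3467


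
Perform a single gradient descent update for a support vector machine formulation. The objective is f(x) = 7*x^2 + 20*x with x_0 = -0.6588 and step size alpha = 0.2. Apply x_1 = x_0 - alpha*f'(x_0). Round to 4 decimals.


We compute the gradient at x_0 and apply the update.
f'(x) = 14*x + 20
f'(-0.6588) = 14*-0.6588 + 20 = 10.7768
x_1 = -0.6588 - 0.2*10.7768 = -2.8142


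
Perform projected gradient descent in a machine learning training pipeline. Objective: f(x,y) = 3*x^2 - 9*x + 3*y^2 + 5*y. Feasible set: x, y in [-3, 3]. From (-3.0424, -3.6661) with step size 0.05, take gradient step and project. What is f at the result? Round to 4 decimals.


Step 1: Compute gradient at (-3.0424, -3.6661).
grad_x = 2*3*-3.0424 - 9 = -27.2544
grad_y = 2*3*-3.6661 + 5 = -16.9966
Step 2: Gradient step.
x_raw = -3.0424 - 0.05*-27.2544 = -1.6797
y_raw = -3.6661 - 0.05*-16.9966 = -2.8163
Step 3: Project onto [-3, 3].
x_proj = clip(-1.6797) = -1.6797
y_proj = clip(-2.8163) = -2.8163
Step 4: Evaluate f.
f(-1.6797, -2.8163) = 33.2939


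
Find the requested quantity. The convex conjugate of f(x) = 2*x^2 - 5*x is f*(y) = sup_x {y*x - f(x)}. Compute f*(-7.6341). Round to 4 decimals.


f*(y) = sup_x {y*x - a*x^2 - b*x} = sup_x {(y-b)*x - a*x^2}
FOC: (y - b) - 2a*x = 0 => x* = (y - b)/(2a)
x* = (-7.6341 + 5)/(2*2) = -0.6585
f*(-7.6341) = (y-b)^2/(4a) = (-7.6341 + 5)^2/(4*2)
= 6.9385/8 = 0.8673


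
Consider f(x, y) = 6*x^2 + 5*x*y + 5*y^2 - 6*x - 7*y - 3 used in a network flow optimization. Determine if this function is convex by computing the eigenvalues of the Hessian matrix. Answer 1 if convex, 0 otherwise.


The Hessian of f(x,y) = 6*x^2 + 5*x*y + 5*y^2 - 6*x - 7*y - 3 is:
H = [[12, 5], [5, 10]]
Trace = 12 + 10 = 22
Determinant = 12*10 - (5)^2 = 95
Discriminant = (22)^2 - 4*95 = 104.0
Eigenvalues: lambda_1 = 5.901, lambda_2 = 16.099
The function is convex.

1


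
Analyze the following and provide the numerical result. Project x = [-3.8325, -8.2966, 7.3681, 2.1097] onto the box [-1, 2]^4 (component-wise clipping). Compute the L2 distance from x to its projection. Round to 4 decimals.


Project each component onto [-1, 2].
clip(-3.8325) = -1.0, clip(-8.2966) = -1.0, clip(7.3681) = 2.0, clip(2.1097) = 2.0
Projection = [-1.0, -1.0, 2.0, 2.0]
Squared diffs: [8.0231, 53.2404, 28.8165, 0.012]
Distance = sqrt(90.092) = 9.4917


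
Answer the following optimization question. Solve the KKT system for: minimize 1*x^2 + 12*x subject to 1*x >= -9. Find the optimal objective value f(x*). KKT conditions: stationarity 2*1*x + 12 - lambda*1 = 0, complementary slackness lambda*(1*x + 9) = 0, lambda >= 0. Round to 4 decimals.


Step 1: Try lambda = 0 (constraint inactive).
Stationarity: 2*1*x + 12 = 0
x* = -12/(2*1) = -6.0
Check constraint: 1*-6.0 = -6.0 >= -9 -- satisfied.
Step 2: Compute optimal value.
f(x*) = 1*(-6.0)^2 + 12*(-6.0) = -36.0


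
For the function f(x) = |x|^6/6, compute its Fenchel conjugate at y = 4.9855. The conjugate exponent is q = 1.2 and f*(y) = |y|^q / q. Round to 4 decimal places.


The conjugate exponent q satisfies 1/p + 1/q = 1.
p = 6, so q = 6/(6 - 1) = 1.2
|y|^q = 4.9855^1.2 = 6.8746
f*(4.9855) = 6.8746 / 1.2 = 5.7289


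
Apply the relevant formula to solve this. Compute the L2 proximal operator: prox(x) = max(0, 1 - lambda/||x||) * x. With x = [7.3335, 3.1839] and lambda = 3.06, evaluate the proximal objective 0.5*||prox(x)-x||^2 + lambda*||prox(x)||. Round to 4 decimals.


Step 1: Compute ||x||.
||x|| = 7.9948
Step 2: Compute scaling factor.
scale = max(0, 1 - 3.06/7.9948) = 0.6173
Step 3: prox(x) = [4.5266, 1.9653]
||prox(x)|| = 4.9348
Step 4: Proximal objective.
0.5*||prox-x||^2 = 4.6818
lambda*||prox|| = 15.1005
Total = 19.7824


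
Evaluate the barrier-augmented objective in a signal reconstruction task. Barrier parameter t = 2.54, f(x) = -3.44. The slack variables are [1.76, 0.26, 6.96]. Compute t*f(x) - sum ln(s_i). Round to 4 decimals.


Step 1: Compute log-barrier.
ln values: [0.5653, -1.3471, 1.9402]
phi = -(0.5653 - 1.3471 + 1.9402) = -1.1584
Step 2: Compute augmented objective.
t*f(x) = 2.54*-3.44 = -8.7376
Total = -8.7376 - 1.1584 = -9.896


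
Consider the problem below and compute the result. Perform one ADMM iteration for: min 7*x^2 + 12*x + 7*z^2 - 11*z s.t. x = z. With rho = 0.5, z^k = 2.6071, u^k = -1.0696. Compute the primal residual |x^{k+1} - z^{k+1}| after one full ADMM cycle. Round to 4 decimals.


ADMM iteration with rho = 0.5, z^k = 2.6071, u^k = -1.0696
Step 1: x-update.
Minimize 7*x^2 + 12*x + (0.5/2)*(x - 2.6071 - 1.0696)^2
FOC: (2*7 + 0.5)*x = -12 + 0.5*(2.6071 + 1.0696)
x^{k+1} = -0.7008
Step 2: z-update.
Minimize 7*z^2 - 11*z + (0.5/2)*(-0.7008 - z - 1.0696)^2
FOC: (2*7 + 0.5)*z = 11 + 0.5*(-0.7008 - 1.0696)
z^{k+1} = 0.6976
Step 3: u-update.
u^{k+1} = -1.0696 - 0.7008 - 0.6976 = -2.468
Step 4: Primal residual = |-0.7008 - 0.6976| = 1.3984


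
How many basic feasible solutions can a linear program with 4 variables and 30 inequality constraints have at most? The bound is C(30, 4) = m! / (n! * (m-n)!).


Each vertex corresponds to some choice of n active constraints out of m, so the number of vertices is at most C(m, n) = m! / (n!(m-n)!).
m = 30, n = 4
Numerator: 30 * 29 * 28 * 27
Denominator: 4! = 24
C(30, 4) = 27405


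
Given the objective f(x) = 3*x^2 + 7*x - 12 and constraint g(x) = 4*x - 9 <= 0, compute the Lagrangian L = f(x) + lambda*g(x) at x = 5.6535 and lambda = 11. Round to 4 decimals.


Step 1: Evaluate f(x).
f(5.6535) = 3*5.6535^2 + 7*5.6535 - 12 = 123.4607
Step 2: Evaluate g(x).
g(5.6535) = 4*5.6535 - 9 = 13.614
Step 3: Compute Lagrangian.
L = 123.4607 + 11*13.614 = 273.2147


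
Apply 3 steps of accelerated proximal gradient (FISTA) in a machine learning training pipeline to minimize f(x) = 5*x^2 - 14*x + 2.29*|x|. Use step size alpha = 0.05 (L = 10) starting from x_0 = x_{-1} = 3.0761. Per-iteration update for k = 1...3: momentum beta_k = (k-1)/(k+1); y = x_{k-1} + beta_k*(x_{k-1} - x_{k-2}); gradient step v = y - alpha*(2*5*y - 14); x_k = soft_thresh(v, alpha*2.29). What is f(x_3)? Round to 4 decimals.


FISTA on f(x) = 5*x^2 - 14*x + 2.29*|x|
L = 10, alpha = 0.05
Iteration 1: beta = 0.0, y = 3.0761 + 0.0*(3.0761 - 3.0761) = 3.0761
  grad(y) = 16.761, v = y - alpha*grad = 2.2381
  prox(v) = soft_thresh(2.2381, 0.1145) = 2.1236
Iteration 2: beta = 0.3333, y = 2.1236 + 0.3333*(2.1236 - 3.0761) = 1.806
  grad(y) = 4.0603, v = y - alpha*grad = 1.603
  prox(v) = soft_thresh(1.603, 0.1145) = 1.4885
Iteration 3: beta = 0.5, y = 1.4885 + 0.5*(1.4885 - 2.1236) = 1.171
  grad(y) = -2.29, v = y - alpha*grad = 1.2855
  prox(v) = soft_thresh(1.2855, 0.1145) = 1.171
f(x_3) = 5*1.171^2 - 14*1.171 + 2.29*|1.171| = -6.8562


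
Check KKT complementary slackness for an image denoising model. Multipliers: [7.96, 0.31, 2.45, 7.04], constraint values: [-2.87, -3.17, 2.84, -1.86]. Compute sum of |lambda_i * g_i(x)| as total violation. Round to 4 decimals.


KKT complementary slackness check:
lambda_1 * g_1 = 7.96 * -2.87 = -22.8452
lambda_2 * g_2 = 0.31 * -3.17 = -0.9827
lambda_3 * g_3 = 2.45 * 2.84 = 6.958
lambda_4 * g_4 = 7.04 * -1.86 = -13.0944
Total violation = 22.8452 + 0.9827 + 6.958 + 13.0944 = 43.8803


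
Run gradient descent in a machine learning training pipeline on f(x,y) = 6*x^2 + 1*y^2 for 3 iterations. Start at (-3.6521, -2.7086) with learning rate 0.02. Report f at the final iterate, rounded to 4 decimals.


Gradient descent on f(x,y) = 6*x^2 + 1*y^2.
Starting point: (-3.6521, -2.7086), alpha = 0.02
Step 1: grad_x = 2*6*-3.6521 = -43.8252, grad_y = 2*1*-2.7086 = -5.4172
  x_1 = -3.6521 - 0.02*-43.8252 = -2.7756
  y_1 = -2.7086 - 0.02*-5.4172 = -2.6003
Step 2: grad_x = 2*6*-2.7756 = -33.3072, grad_y = 2*1*-2.6003 = -5.2005
  x_2 = -2.7756 - 0.02*-33.3072 = -2.1095
  y_2 = -2.6003 - 0.02*-5.2005 = -2.4962
Step 3: grad_x = 2*6*-2.1095 = -25.3134, grad_y = 2*1*-2.4962 = -4.9925
  x_3 = -2.1095 - 0.02*-25.3134 = -1.6032
  y_3 = -2.4962 - 0.02*-4.9925 = -2.3964
f(-1.6032, -2.3964) = 6*(-1.6032)^2 + 1*(-2.3964)^2 = 21.1639


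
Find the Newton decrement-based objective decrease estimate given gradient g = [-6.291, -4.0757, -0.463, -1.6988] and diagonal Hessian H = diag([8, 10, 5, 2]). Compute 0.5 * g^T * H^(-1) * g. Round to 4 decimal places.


Step 1: H is diagonal, so H^(-1) * g = [-0.7864, -0.4076, -0.0926, -0.8494].
Step 2: g^T H^(-1) g = sum_i g_i^2 / H_ii
  = (-6.291)^2/8 + (-4.0757)^2/10 + (-0.463)^2/5 + (-1.6988)^2/2
  = 4.9471 + 1.6611 + 0.0429 + 1.443 = 8.0941
Step 3: Objective decrease = 0.5 * g^T H^(-1) g = 4.047


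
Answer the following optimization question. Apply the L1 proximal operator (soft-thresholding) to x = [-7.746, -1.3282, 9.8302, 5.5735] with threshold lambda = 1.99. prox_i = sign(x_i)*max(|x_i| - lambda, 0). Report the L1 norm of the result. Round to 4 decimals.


Soft-thresholding with lambda = 1.99:
prox(-7.746) = sign(-7.746)*max(|-7.746| - 1.99, 0) = -5.756
prox(-1.3282) = sign(-1.3282)*max(|-1.3282| - 1.99, 0) = 0.0
prox(9.8302) = sign(9.8302)*max(|9.8302| - 1.99, 0) = 7.8402
prox(5.5735) = sign(5.5735)*max(|5.5735| - 1.99, 0) = 3.5835
prox(x) = [-5.756, 0.0, 7.8402, 3.5835]
||prox(x)||_1 = 5.756 + 0.0 + 7.8402 + 3.5835 = 17.1797


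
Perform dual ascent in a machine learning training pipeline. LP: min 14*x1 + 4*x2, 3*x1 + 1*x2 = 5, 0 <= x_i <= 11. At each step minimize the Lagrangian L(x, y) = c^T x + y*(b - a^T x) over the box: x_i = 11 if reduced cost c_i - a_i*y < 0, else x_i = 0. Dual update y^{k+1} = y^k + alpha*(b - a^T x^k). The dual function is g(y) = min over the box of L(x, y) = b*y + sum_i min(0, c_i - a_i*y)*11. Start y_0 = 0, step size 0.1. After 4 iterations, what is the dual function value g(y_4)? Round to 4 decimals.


Dual ascent for LP: min 14*x1 + 4*x2, 3*x1 + 1*x2 = 5, 0 <= x_i <= 11
Step 1: y^k = 0.0, reduced costs: (14.0, 4.0)
  x^k = (0.0, 0.0), subgradient = b - a^T x = 5.0
  y^{k+1} = 0.0 + 0.1*5.0 = 0.5
Step 2: y^k = 0.5, reduced costs: (12.5, 3.5)
  x^k = (0.0, 0.0), subgradient = b - a^T x = 5.0
  y^{k+1} = 0.5 + 0.1*5.0 = 1.0
Step 3: y^k = 1.0, reduced costs: (11.0, 3.0)
  x^k = (0.0, 0.0), subgradient = b - a^T x = 5.0
  y^{k+1} = 1.0 + 0.1*5.0 = 1.5
Step 4: y^k = 1.5, reduced costs: (9.5, 2.5)
  x^k = (0.0, 0.0), subgradient = b - a^T x = 5.0
  y^{k+1} = 1.5 + 0.1*5.0 = 2.0
Dual objective at y_4 = 2.0: reduced costs (8.0, 2.0), box minimizer x = (0.0, 0.0)
g(y_4) = b*y + (c1 - a1*y)*x1 + (c2 - a2*y)*x2 = 5*2.0 + 8.0*0.0 + 2.0*0.0 = 10.0 + 0.0 + 0.0 = 10.0


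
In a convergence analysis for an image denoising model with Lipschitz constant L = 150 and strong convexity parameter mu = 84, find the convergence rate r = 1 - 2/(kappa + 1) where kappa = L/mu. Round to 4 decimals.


Step 1: Compute the condition number.
kappa = L/mu = 150/84 = 1.7857
Step 2: Compute the convergence rate.
r = 1 - 2/(kappa + 1) = 1 - 2*mu/(L + mu) = (L - mu)/(L + mu) = 66/234 = 0.2821


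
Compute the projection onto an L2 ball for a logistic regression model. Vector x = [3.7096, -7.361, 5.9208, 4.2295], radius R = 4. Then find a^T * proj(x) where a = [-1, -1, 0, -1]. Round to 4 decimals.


Step 1: Compute ||x|| (intermediates to 6 decimals).
||x|| = sqrt(3.7096^2 + (-7.361)^2 + 5.9208^2 + 4.2295^2) = 10.994999
Step 2: Project.
Since ||x|| > R, scale = R/||x|| = 4/10.994999 = 0.363802, proj(x) = scale * x
proj(x) = [1.34956, -2.677947, 2.153999, 1.538701]
Step 3: Dot product.
a^T * proj(x) = -1*1.34956 - 1*(-2.677947) + 0*2.153999 - 1*1.538701 = -0.2103


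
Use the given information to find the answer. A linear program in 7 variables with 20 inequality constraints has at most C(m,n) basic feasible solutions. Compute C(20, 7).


Each vertex corresponds to some choice of n active constraints out of m, so the number of vertices is at most C(m, n) = m! / (n!(m-n)!).
m = 20, n = 7
Numerator: 20 * 19 * 18 * 17 * 16 * 15 * 14
Denominator: 7! = 5040
C(20, 7) = 77520


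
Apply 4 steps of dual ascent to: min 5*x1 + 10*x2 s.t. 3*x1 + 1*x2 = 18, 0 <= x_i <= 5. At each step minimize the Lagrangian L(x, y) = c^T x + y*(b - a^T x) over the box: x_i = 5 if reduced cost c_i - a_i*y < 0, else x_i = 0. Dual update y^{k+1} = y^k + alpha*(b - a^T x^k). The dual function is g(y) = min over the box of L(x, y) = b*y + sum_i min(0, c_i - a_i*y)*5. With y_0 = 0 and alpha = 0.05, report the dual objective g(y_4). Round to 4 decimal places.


Dual ascent for LP: min 5*x1 + 10*x2, 3*x1 + 1*x2 = 18, 0 <= x_i <= 5
Step 1: y^k = 0.0, reduced costs: (5.0, 10.0)
  x^k = (0.0, 0.0), subgradient = b - a^T x = 18.0
  y^{k+1} = 0.0 + 0.05*18.0 = 0.9
Step 2: y^k = 0.9, reduced costs: (2.3, 9.1)
  x^k = (0.0, 0.0), subgradient = b - a^T x = 18.0
  y^{k+1} = 0.9 + 0.05*18.0 = 1.8
Step 3: y^k = 1.8, reduced costs: (-0.4, 8.2)
  x^k = (5.0, 0.0), subgradient = b - a^T x = 3.0
  y^{k+1} = 1.8 + 0.05*3.0 = 1.95
Step 4: y^k = 1.95, reduced costs: (-0.85, 8.05)
  x^k = (5.0, 0.0), subgradient = b - a^T x = 3.0
  y^{k+1} = 1.95 + 0.05*3.0 = 2.1
Dual objective at y_4 = 2.1: reduced costs (-1.3, 7.9), box minimizer x = (5.0, 0.0)
g(y_4) = b*y + (c1 - a1*y)*x1 + (c2 - a2*y)*x2 = 18*2.1 + (-1.3)*5.0 + 7.9*0.0 = 37.8 - 6.5 + 0.0 = 31.3


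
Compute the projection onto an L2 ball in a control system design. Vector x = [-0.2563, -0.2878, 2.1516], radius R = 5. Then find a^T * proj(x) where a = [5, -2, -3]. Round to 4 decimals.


Step 1: Compute ||x|| (intermediates to 6 decimals).
||x|| = sqrt((-0.2563)^2 + (-0.2878)^2 + 2.1516^2) = 2.185841
Step 2: Project.
Since ||x|| <= R, proj = x (no scaling needed).
proj(x) = [-0.2563, -0.2878, 2.1516]
Step 3: Dot product.
a^T * proj(x) = 5*(-0.2563) - 2*(-0.2878) - 3*2.1516 = -7.1607


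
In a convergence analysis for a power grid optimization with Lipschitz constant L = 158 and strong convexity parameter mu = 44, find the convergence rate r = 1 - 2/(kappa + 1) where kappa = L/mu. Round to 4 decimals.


Step 1: Compute the condition number.
kappa = L/mu = 158/44 = 3.5909
Step 2: Compute the convergence rate.
r = 1 - 2/(kappa + 1) = 1 - 2*mu/(L + mu) = (L - mu)/(L + mu) = 114/202 = 0.5644


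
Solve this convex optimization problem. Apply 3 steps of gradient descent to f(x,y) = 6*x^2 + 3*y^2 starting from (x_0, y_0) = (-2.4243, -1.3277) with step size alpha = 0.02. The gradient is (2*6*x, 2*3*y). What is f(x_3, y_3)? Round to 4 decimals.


Gradient descent on f(x,y) = 6*x^2 + 3*y^2.
Starting point: (-2.4243, -1.3277), alpha = 0.02
Step 1: grad_x = 2*6*-2.4243 = -29.0916, grad_y = 2*3*-1.3277 = -7.9662
  x_1 = -2.4243 - 0.02*-29.0916 = -1.8425
  y_1 = -1.3277 - 0.02*-7.9662 = -1.1684
Step 2: grad_x = 2*6*-1.8425 = -22.1096, grad_y = 2*3*-1.1684 = -7.0103
  x_2 = -1.8425 - 0.02*-22.1096 = -1.4003
  y_2 = -1.1684 - 0.02*-7.0103 = -1.0282
Step 3: grad_x = 2*6*-1.4003 = -16.8033, grad_y = 2*3*-1.0282 = -6.169
  x_3 = -1.4003 - 0.02*-16.8033 = -1.0642
  y_3 = -1.0282 - 0.02*-6.169 = -0.9048
f(-1.0642, -0.9048) = 6*(-1.0642)^2 + 3*(-0.9048)^2 = 9.2512


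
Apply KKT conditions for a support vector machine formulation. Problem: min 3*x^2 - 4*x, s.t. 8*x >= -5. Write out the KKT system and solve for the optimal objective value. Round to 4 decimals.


Step 1: Try lambda = 0 (constraint inactive).
Stationarity: 2*3*x - 4 = 0
x* = 4/(2*3) = 2/3 = 0.6667 (rounded; the exact value 2/3 is used below)
Check constraint: 8*0.6667 = 5.3336 >= -5 -- satisfied.
Step 2: Compute optimal value.
f(x*) = 3*(2/3)^2 - 4*(2/3) = -1.3333


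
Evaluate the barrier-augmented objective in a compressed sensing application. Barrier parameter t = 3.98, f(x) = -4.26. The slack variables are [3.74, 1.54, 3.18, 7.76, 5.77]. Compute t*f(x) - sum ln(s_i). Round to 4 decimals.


Step 1: Compute log-barrier.
ln values: [1.3191, 0.4318, 1.1569, 2.049, 1.7527]
phi = -(1.3191 + 0.4318 + 1.1569 + 2.049 + 1.7527) = -6.7094
Step 2: Compute augmented objective.
t*f(x) = 3.98*-4.26 = -16.9548
Total = -16.9548 - 6.7094 = -23.6642


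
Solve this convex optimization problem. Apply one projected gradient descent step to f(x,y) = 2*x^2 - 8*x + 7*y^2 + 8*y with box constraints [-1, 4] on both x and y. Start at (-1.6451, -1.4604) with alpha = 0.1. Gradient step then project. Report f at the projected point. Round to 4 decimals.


Step 1: Compute gradient at (-1.6451, -1.4604).
grad_x = 2*2*-1.6451 - 8 = -14.5804
grad_y = 2*7*-1.4604 + 8 = -12.4456
Step 2: Gradient step.
x_raw = -1.6451 - 0.1*-14.5804 = -0.1871
y_raw = -1.4604 - 0.1*-12.4456 = -0.2158
Step 3: Project onto [-1, 4].
x_proj = clip(-0.1871) = -0.1871
y_proj = clip(-0.2158) = -0.2158
Step 4: Evaluate f.
f(-0.1871, -0.2158) = 0.1659


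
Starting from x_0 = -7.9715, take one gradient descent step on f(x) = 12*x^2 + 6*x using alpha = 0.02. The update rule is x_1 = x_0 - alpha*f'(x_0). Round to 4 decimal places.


We compute the gradient at x_0 and apply the update.
f'(x) = 24*x + 6
f'(-7.9715) = 24*-7.9715 + 6 = -185.316
x_1 = -7.9715 - 0.02*-185.316 = -4.2652


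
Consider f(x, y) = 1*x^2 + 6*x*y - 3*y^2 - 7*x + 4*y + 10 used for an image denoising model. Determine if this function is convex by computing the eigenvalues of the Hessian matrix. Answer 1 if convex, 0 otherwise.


The Hessian of f(x,y) = 1*x^2 + 6*x*y - 3*y^2 - 7*x + 4*y + 10 is:
H = [[2, 6], [6, -6]]
Trace = 2 - 6 = -4
Determinant = 2*-6 - (6)^2 = -48
Discriminant = (-4)^2 - 4*-48 = 208.0
Eigenvalues: lambda_1 = -9.2111, lambda_2 = 5.2111
The function is not convex.

0


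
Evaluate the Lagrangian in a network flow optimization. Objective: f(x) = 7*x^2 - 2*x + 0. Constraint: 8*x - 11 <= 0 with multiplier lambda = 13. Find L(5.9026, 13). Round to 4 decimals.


Step 1: Evaluate f(x).
f(5.9026) = 7*5.9026^2 - 2*5.9026 + 0 = 232.0796
Step 2: Evaluate g(x).
g(5.9026) = 8*5.9026 - 11 = 36.2208
Step 3: Compute Lagrangian.
L = 232.0796 + 13*36.2208 = 702.95


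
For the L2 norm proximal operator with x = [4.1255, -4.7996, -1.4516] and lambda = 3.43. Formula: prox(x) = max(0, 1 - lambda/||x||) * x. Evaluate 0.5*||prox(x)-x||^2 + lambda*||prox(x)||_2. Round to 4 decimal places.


Step 1: Compute ||x||.
||x|| = 6.4933
Step 2: Compute scaling factor.
scale = max(0, 1 - 3.43/6.4933) = 0.4718
Step 3: prox(x) = [1.9463, -2.2643, -0.6848]
||prox(x)|| = 3.0633
Step 4: Proximal objective.
0.5*||prox-x||^2 = 5.8825
lambda*||prox|| = 10.5071
Total = 16.3896


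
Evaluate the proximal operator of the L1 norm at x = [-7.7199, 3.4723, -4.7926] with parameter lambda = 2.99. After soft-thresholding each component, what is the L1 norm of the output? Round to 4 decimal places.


Soft-thresholding with lambda = 2.99:
prox(-7.7199) = sign(-7.7199)*max(|-7.7199| - 2.99, 0) = -4.7299
prox(3.4723) = sign(3.4723)*max(|3.4723| - 2.99, 0) = 0.4823
prox(-4.7926) = sign(-4.7926)*max(|-4.7926| - 2.99, 0) = -1.8026
prox(x) = [-4.7299, 0.4823, -1.8026]
||prox(x)||_1 = 4.7299 + 0.4823 + 1.8026 = 7.0148


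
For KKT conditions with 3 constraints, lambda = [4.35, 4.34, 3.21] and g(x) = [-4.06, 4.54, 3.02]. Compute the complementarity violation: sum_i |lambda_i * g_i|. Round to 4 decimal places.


KKT complementary slackness check:
lambda_1 * g_1 = 4.35 * -4.06 = -17.661
lambda_2 * g_2 = 4.34 * 4.54 = 19.7036
lambda_3 * g_3 = 3.21 * 3.02 = 9.6942
Total violation = 17.661 + 19.7036 + 9.6942 = 47.0588


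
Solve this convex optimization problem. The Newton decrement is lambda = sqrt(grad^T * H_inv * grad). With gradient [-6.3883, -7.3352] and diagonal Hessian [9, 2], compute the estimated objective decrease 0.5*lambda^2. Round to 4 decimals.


Step 1: H is diagonal, so H^(-1) * g = [-0.7098, -3.6676].
Step 2: g^T H^(-1) g = sum_i g_i^2 / H_ii
  = (-6.3883)^2/9 + (-7.3352)^2/2
  = 4.5345 + 26.9026 = 31.4371
Step 3: Objective decrease = 0.5 * g^T H^(-1) g = 15.7185


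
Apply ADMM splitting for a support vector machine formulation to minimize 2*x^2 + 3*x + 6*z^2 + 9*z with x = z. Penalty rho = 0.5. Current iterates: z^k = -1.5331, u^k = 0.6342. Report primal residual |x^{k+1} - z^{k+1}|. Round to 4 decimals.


ADMM iteration with rho = 0.5, z^k = -1.5331, u^k = 0.6342
Step 1: x-update.
Minimize 2*x^2 + 3*x + (0.5/2)*(x + 1.5331 + 0.6342)^2
FOC: (2*2 + 0.5)*x = -3 + 0.5*(-1.5331 - 0.6342)
x^{k+1} = -0.9075
Step 2: z-update.
Minimize 6*z^2 + 9*z + (0.5/2)*(-0.9075 - z + 0.6342)^2
FOC: (2*6 + 0.5)*z = -9 + 0.5*(-0.9075 + 0.6342)
z^{k+1} = -0.7309
Step 3: u-update.
u^{k+1} = 0.6342 - 0.9075 + 0.7309 = 0.4577
Step 4: Primal residual = |-0.9075 + 0.7309| = 0.1765


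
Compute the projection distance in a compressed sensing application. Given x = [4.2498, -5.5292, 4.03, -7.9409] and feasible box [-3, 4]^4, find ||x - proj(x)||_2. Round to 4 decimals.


Project each component onto [-3, 4].
clip(4.2498) = 4.0, clip(-5.5292) = -3.0, clip(4.03) = 4.0, clip(-7.9409) = -3.0
Projection = [4.0, -3.0, 4.0, -3.0]
Squared diffs: [0.0624, 6.3969, 0.0009, 24.4125]
Distance = sqrt(30.8727) = 5.5563


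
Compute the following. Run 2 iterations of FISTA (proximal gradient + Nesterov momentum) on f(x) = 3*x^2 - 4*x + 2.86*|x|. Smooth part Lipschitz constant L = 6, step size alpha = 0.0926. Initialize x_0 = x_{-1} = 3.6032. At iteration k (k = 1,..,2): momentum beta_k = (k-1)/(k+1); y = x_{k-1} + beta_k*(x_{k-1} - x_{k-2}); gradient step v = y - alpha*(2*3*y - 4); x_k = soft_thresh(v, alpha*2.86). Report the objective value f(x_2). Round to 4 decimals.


FISTA on f(x) = 3*x^2 - 4*x + 2.86*|x|
L = 6, alpha = 0.0926
Iteration 1: beta = 0.0, y = 3.6032 + 0.0*(3.6032 - 3.6032) = 3.6032
  grad(y) = 17.6192, v = y - alpha*grad = 1.9717
  prox(v) = soft_thresh(1.9717, 0.2648) = 1.7068
Iteration 2: beta = 0.3333, y = 1.7068 + 0.3333*(1.7068 - 3.6032) = 1.0747
  grad(y) = 2.4482, v = y - alpha*grad = 0.848
  prox(v) = soft_thresh(0.848, 0.2648) = 0.5832
f(x_2) = 3*0.5832^2 - 4*0.5832 + 2.86*|0.5832| = 0.3554


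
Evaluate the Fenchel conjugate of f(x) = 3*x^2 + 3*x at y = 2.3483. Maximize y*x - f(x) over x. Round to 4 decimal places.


f*(y) = sup_x {y*x - a*x^2 - b*x} = sup_x {(y-b)*x - a*x^2}
FOC: (y - b) - 2a*x = 0 => x* = (y - b)/(2a)
x* = (2.3483 - 3)/(2*3) = -0.1086
f*(2.3483) = (y-b)^2/(4a) = (2.3483 - 3)^2/(4*3)
= 0.4247/12 = 0.0354


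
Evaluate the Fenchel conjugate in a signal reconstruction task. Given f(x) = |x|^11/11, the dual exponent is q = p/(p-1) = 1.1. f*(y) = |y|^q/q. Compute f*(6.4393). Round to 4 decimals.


The conjugate exponent q satisfies 1/p + 1/q = 1.
p = 11, so q = 11/(11 - 1) = 1.1
|y|^q = 6.4393^1.1 = 7.7575
f*(6.4393) = 7.7575 / 1.1 = 7.0523


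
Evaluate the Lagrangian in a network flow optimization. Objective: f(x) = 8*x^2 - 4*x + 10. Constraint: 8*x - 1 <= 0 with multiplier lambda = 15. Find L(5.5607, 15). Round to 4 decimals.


Step 1: Evaluate f(x).
f(5.5607) = 8*5.5607^2 - 4*5.5607 + 10 = 235.1283
Step 2: Evaluate g(x).
g(5.5607) = 8*5.5607 - 1 = 43.4856
Step 3: Compute Lagrangian.
L = 235.1283 + 15*43.4856 = 887.4123


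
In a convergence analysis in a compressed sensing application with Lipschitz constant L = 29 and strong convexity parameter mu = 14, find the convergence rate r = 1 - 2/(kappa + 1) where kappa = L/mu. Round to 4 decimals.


Step 1: Compute the condition number.
kappa = L/mu = 29/14 = 2.0714
Step 2: Compute the convergence rate.
r = 1 - 2/(kappa + 1) = 1 - 2*mu/(L + mu) = (L - mu)/(L + mu) = 15/43 = 0.3488


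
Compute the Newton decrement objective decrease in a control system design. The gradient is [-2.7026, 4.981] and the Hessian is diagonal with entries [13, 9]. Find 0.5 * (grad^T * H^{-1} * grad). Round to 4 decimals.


Step 1: H is diagonal, so H^(-1) * g = [-0.2079, 0.5534].
Step 2: g^T H^(-1) g = sum_i g_i^2 / H_ii
  = (-2.7026)^2/13 + (4.981)^2/9
  = 0.5618 + 2.7567 = 3.3186
Step 3: Objective decrease = 0.5 * g^T H^(-1) g = 1.6593


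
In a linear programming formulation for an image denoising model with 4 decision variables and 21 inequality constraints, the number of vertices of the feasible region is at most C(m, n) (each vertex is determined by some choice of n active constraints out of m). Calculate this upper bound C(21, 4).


Each vertex corresponds to some choice of n active constraints out of m, so the number of vertices is at most C(m, n) = m! / (n!(m-n)!).
m = 21, n = 4
Numerator: 21 * 20 * 19 * 18
Denominator: 4! = 24
C(21, 4) = 5985


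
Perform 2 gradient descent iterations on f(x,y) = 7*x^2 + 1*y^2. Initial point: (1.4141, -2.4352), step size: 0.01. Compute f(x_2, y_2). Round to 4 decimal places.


Gradient descent on f(x,y) = 7*x^2 + 1*y^2.
Starting point: (1.4141, -2.4352), alpha = 0.01
Step 1: grad_x = 2*7*1.4141 = 19.7974, grad_y = 2*1*-2.4352 = -4.8704
  x_1 = 1.4141 - 0.01*19.7974 = 1.2161
  y_1 = -2.4352 - 0.01*-4.8704 = -2.3865
Step 2: grad_x = 2*7*1.2161 = 17.0258, grad_y = 2*1*-2.3865 = -4.773
  x_2 = 1.2161 - 0.01*17.0258 = 1.0459
  y_2 = -2.3865 - 0.01*-4.773 = -2.3388
f(1.0459, -2.3388) = 7*1.0459^2 + 1*(-2.3388)^2 = 13.1267


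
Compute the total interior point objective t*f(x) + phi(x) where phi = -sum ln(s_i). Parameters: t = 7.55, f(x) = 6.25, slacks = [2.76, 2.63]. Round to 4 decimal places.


Step 1: Compute log-barrier.
ln values: [1.0152, 0.967]
phi = -(1.0152 + 0.967) = -1.9822
Step 2: Compute augmented objective.
t*f(x) = 7.55*6.25 = 47.1875
Total = 47.1875 - 1.9822 = 45.2053


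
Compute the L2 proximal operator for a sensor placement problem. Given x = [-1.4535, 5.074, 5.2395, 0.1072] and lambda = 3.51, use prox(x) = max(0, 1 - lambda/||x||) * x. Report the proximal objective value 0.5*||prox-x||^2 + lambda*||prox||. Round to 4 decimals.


Step 1: Compute ||x||.
||x|| = 7.4379
Step 2: Compute scaling factor.
scale = max(0, 1 - 3.51/7.4379) = 0.5281
Step 3: prox(x) = [-0.7676, 2.6795, 2.7669, 0.0566]
||prox(x)|| = 3.9279
Step 4: Proximal objective.
0.5*||prox-x||^2 = 6.1601
lambda*||prox|| = 13.7869
Total = 19.9469


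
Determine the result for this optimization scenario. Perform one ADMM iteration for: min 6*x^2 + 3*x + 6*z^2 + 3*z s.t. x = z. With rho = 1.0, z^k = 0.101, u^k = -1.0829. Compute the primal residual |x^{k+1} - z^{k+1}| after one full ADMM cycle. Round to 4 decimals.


ADMM iteration with rho = 1.0, z^k = 0.101, u^k = -1.0829
Step 1: x-update.
Minimize 6*x^2 + 3*x + (1.0/2)*(x - 0.101 - 1.0829)^2
FOC: (2*6 + 1.0)*x = -3 + 1.0*(0.101 + 1.0829)
x^{k+1} = -0.1397
Step 2: z-update.
Minimize 6*z^2 + 3*z + (1.0/2)*(-0.1397 - z - 1.0829)^2
FOC: (2*6 + 1.0)*z = -3 + 1.0*(-0.1397 - 1.0829)
z^{k+1} = -0.3248
Step 3: u-update.
u^{k+1} = -1.0829 - 0.1397 + 0.3248 = -0.8978
Step 4: Primal residual = |-0.1397 + 0.3248| = 0.1851


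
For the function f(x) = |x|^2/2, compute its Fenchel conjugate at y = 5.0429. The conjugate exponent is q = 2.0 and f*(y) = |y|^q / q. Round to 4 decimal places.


The conjugate exponent q satisfies 1/p + 1/q = 1.
p = 2, so q = 2/(2 - 1) = 2.0
|y|^q = 5.0429^2.0 = 25.4308
f*(5.0429) = 25.4308 / 2.0 = 12.7154


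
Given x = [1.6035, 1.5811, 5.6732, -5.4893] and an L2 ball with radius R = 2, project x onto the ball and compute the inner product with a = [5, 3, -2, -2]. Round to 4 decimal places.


Step 1: Compute ||x|| (intermediates to 6 decimals).
||x|| = sqrt(1.6035^2 + 1.5811^2 + 5.6732^2 + (-5.4893)^2) = 8.209062
Step 2: Project.
Since ||x|| > R, scale = R/||x|| = 2/8.209062 = 0.243633, proj(x) = scale * x
proj(x) = [0.390666, 0.385208, 1.382179, -1.337375]
Step 3: Dot product.
a^T * proj(x) = 5*0.390666 + 3*0.385208 - 2*1.382179 - 2*(-1.337375) = 3.0193


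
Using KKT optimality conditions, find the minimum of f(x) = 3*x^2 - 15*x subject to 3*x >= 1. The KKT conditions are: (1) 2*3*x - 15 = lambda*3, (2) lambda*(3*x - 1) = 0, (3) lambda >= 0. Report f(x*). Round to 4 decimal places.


Step 1: Try lambda = 0 (constraint inactive).
Stationarity: 2*3*x - 15 = 0
x* = 15/(2*3) = 2.5
Check constraint: 3*2.5 = 7.5 >= 1 -- satisfied.
Step 2: Compute optimal value.
f(x*) = 3*2.5^2 - 15*2.5 = -18.75


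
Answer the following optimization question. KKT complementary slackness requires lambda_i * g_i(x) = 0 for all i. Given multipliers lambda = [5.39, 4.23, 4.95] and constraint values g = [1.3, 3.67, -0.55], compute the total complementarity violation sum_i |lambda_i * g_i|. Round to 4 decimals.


KKT complementary slackness check:
lambda_1 * g_1 = 5.39 * 1.3 = 7.007
lambda_2 * g_2 = 4.23 * 3.67 = 15.5241
lambda_3 * g_3 = 4.95 * -0.55 = -2.7225
Total violation = 7.007 + 15.5241 + 2.7225 = 25.2536


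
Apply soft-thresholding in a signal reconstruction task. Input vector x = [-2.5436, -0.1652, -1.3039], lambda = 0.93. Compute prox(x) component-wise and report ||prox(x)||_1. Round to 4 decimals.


Soft-thresholding with lambda = 0.93:
prox(-2.5436) = sign(-2.5436)*max(|-2.5436| - 0.93, 0) = -1.6136
prox(-0.1652) = sign(-0.1652)*max(|-0.1652| - 0.93, 0) = 0.0
prox(-1.3039) = sign(-1.3039)*max(|-1.3039| - 0.93, 0) = -0.3739
prox(x) = [-1.6136, 0.0, -0.3739]
||prox(x)||_1 = 1.6136 + 0.0 + 0.3739 = 1.9875


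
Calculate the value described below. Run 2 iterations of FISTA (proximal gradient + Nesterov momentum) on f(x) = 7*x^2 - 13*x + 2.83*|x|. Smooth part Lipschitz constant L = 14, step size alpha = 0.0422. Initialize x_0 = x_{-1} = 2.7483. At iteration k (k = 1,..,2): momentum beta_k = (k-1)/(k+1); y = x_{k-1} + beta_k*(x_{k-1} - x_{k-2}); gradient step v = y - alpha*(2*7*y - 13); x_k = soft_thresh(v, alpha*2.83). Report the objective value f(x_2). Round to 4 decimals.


FISTA on f(x) = 7*x^2 - 13*x + 2.83*|x|
L = 14, alpha = 0.0422
Iteration 1: beta = 0.0, y = 2.7483 + 0.0*(2.7483 - 2.7483) = 2.7483
  grad(y) = 25.4762, v = y - alpha*grad = 1.6732
  prox(v) = soft_thresh(1.6732, 0.1194) = 1.5538
Iteration 2: beta = 0.3333, y = 1.5538 + 0.3333*(1.5538 - 2.7483) = 1.1556
  grad(y) = 3.1785, v = y - alpha*grad = 1.0215
  prox(v) = soft_thresh(1.0215, 0.1194) = 0.902
f(x_2) = 7*0.902^2 - 13*0.902 + 2.83*|0.902| = -3.478


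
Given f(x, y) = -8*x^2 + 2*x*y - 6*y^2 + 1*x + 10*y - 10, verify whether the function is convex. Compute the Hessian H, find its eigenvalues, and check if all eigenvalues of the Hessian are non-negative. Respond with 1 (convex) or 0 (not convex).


The Hessian of f(x,y) = -8*x^2 + 2*x*y - 6*y^2 + 1*x + 10*y - 10 is:
H = [[-16, 2], [2, -12]]
Trace = -16 - 12 = -28
Determinant = -16*-12 - (2)^2 = 188
Discriminant = (-28)^2 - 4*188 = 32.0
Eigenvalues: lambda_1 = -16.8284, lambda_2 = -11.1716
The function is not convex.

0


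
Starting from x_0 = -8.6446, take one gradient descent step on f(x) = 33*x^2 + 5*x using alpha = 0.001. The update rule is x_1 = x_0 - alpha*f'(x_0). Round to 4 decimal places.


We compute the gradient at x_0 and apply the update.
f'(x) = 66*x + 5
f'(-8.6446) = 66*-8.6446 + 5 = -565.5436
x_1 = -8.6446 - 0.001*-565.5436 = -8.0791


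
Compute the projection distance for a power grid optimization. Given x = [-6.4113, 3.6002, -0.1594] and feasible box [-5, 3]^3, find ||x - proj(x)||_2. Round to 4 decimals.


Project each component onto [-5, 3].
clip(-6.4113) = -5.0, clip(3.6002) = 3.0, clip(-0.1594) = -0.1594
Projection = [-5.0, 3.0, -0.1594]
Squared diffs: [1.9918, 0.3602, 0.0]
Distance = sqrt(2.352) = 1.5336


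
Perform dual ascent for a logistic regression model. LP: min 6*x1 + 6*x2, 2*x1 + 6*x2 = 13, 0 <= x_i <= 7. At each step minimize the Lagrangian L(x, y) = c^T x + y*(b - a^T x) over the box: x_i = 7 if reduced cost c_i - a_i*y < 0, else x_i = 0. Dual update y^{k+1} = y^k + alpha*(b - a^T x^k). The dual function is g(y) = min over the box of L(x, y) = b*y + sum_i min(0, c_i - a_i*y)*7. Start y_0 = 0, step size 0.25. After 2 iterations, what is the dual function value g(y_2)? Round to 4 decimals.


Dual ascent for LP: min 6*x1 + 6*x2, 2*x1 + 6*x2 = 13, 0 <= x_i <= 7
Step 1: y^k = 0.0, reduced costs: (6.0, 6.0)
  x^k = (0.0, 0.0), subgradient = b - a^T x = 13.0
  y^{k+1} = 0.0 + 0.25*13.0 = 3.25
Step 2: y^k = 3.25, reduced costs: (-0.5, -13.5)
  x^k = (7.0, 7.0), subgradient = b - a^T x = -43.0
  y^{k+1} = 3.25 + 0.25*-43.0 = -7.5
Dual objective at y_2 = -7.5: reduced costs (21.0, 51.0), box minimizer x = (0.0, 0.0)
g(y_2) = b*y + (c1 - a1*y)*x1 + (c2 - a2*y)*x2 = 13*(-7.5) + 21.0*0.0 + 51.0*0.0 = -97.5 + 0.0 + 0.0 = -97.5


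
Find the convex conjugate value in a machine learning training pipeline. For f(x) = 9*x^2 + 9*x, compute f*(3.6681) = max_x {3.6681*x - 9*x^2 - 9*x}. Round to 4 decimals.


f*(y) = sup_x {y*x - a*x^2 - b*x} = sup_x {(y-b)*x - a*x^2}
FOC: (y - b) - 2a*x = 0 => x* = (y - b)/(2a)
x* = (3.6681 - 9)/(2*9) = -0.2962
f*(3.6681) = (y-b)^2/(4a) = (3.6681 - 9)^2/(4*9)
= 28.4292/36 = 0.7897


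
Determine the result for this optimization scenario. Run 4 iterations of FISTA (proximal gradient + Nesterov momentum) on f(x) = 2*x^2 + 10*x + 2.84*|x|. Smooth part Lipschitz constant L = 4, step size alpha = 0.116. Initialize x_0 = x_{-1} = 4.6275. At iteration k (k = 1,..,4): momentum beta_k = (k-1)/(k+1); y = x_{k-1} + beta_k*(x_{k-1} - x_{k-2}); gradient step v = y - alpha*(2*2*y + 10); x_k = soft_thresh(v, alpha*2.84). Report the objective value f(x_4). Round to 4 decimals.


FISTA on f(x) = 2*x^2 + 10*x + 2.84*|x|
L = 4, alpha = 0.116
Iteration 1: beta = 0.0, y = 4.6275 + 0.0*(4.6275 - 4.6275) = 4.6275
  grad(y) = 28.51, v = y - alpha*grad = 1.3203
  prox(v) = soft_thresh(1.3203, 0.3294) = 0.9909
Iteration 2: beta = 0.3333, y = 0.9909 + 0.3333*(0.9909 - 4.6275) = -0.2213
  grad(y) = 9.1148, v = y - alpha*grad = -1.2786
  prox(v) = soft_thresh(-1.2786, 0.3294) = -0.9492
Iteration 3: beta = 0.5, y = -0.9492 + 0.5*(-0.9492 - 0.9909) = -1.9192
  grad(y) = 2.3231, v = y - alpha*grad = -2.1887
  prox(v) = soft_thresh(-2.1887, 0.3294) = -1.8593
Iteration 4: beta = 0.6, y = -1.8593 + 0.6*(-1.8593 + 0.9492) = -2.4053
  grad(y) = 0.3788, v = y - alpha*grad = -2.4492
  prox(v) = soft_thresh(-2.4492, 0.3294) = -2.1198
f(x_4) = 2*(-2.1198)^2 + 10*(-2.1198) + 2.84*|-2.1198| = -6.1907
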